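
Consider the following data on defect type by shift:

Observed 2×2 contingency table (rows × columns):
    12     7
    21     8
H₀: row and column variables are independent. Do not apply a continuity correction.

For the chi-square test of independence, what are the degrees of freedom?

df = (r−1)(c−1) = (2−1)·(2−1) = 1

degrees of freedom = 1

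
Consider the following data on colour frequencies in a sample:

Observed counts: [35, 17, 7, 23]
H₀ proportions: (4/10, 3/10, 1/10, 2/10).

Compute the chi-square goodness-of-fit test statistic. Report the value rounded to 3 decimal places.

test statistic = 5.327

n = 82; E_i = n·p_i = [32.80, 24.60, 8.20, 16.40]
χ² = (35−32.80)²/32.80 + (17−24.60)²/24.60 + (7−8.20)²/8.20 + (23−16.40)²/16.40 = 5.3272
df = 3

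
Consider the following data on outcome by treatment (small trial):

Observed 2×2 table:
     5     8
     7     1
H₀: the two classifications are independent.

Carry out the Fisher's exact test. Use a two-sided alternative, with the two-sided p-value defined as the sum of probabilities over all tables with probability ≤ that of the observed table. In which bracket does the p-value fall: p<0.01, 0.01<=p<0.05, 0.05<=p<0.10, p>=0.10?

p-value bracket: 0.05<=p<0.10

Margins: r₁=13, r₂=8, c₁=12, c₂=9, n=21
p_obs = C(13,5)·C(8,7)/C(21,12); sum pmf over tables with pmf ≤ p_obs
p-value (two-sided) = 0.06687
→ bracket: 0.05<=p<0.10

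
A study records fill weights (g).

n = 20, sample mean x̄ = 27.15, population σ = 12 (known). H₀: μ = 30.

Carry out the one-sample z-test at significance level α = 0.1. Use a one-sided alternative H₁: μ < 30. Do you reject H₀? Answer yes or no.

reject H₀: no

SE = σ/√n = 12/√20 = 2.6833
z = (x̄−μ₀)/SE = (27.15−30)/2.6833 = -1.0621
p-value (one-sided, H₁ less) = 0.14409
At α=0.1: p ≥ α → fail to reject H₀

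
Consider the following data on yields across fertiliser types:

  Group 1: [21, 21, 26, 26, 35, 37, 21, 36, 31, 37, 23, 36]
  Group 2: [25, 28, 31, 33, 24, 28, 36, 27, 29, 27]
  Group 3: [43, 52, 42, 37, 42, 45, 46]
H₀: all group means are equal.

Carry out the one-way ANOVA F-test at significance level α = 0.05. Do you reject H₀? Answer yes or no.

reject H₀: yes

Group means [29.17, 28.80, 43.86], grand mean 32.586
SSB = Σnᵢ(x̄ᵢ−x̄)² = 1172.911; SSW = ΣΣ(x−x̄ᵢ)² = 758.124
MSB = 1172.911/2 = 586.4553; MSW = 758.124/26 = 29.1586
F = MSB/MSW = 20.1126
df = (2, 26)
p-value (upper-tail) = 0.00001
At α=0.05: p < α → reject H₀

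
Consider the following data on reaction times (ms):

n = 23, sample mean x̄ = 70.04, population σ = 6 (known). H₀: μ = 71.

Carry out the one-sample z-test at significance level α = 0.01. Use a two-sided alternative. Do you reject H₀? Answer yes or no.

SE = σ/√n = 6/√23 = 1.2511
z = (x̄−μ₀)/SE = (70.04−71)/1.2511 = -0.7673
p-value (two-sided) = 0.44288
At α=0.01: p ≥ α → fail to reject H₀

reject H₀: no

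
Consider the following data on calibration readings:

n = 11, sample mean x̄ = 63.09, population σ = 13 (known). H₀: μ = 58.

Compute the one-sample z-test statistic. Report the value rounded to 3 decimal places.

SE = σ/√n = 13/√11 = 3.9196
z = (x̄−μ₀)/SE = (63.09−58)/3.9196 = 1.2986

test statistic = 1.299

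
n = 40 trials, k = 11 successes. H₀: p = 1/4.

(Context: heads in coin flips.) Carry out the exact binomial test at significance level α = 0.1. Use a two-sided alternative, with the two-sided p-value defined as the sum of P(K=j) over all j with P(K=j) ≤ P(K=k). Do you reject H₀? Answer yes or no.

reject H₀: no

Exact binomial: n=40, k=11, p₀=1/4=0.2500
P(X=j) = C(n,j)·p₀^j·(1−p₀)^(n−j); p = Σ P(X=j) over j with P(X=j) ≤ P(X=11)
p-value (two-sided) = 0.71593
At α=0.1: p ≥ α → fail to reject H₀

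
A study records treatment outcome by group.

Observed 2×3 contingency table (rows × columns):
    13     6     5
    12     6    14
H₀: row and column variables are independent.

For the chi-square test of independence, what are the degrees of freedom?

degrees of freedom = 2

df = (r−1)(c−1) = (2−1)·(3−1) = 2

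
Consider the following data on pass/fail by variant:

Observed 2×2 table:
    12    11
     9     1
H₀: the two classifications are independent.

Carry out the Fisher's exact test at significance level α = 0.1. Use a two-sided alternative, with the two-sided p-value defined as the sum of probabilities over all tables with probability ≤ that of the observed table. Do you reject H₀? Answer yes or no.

reject H₀: yes

Margins: r₁=23, r₂=10, c₁=21, c₂=12, n=33
p_obs = C(23,12)·C(10,9)/C(33,21); sum pmf over tables with pmf ≤ p_obs
p-value (two-sided) = 0.05447
At α=0.1: p < α → reject H₀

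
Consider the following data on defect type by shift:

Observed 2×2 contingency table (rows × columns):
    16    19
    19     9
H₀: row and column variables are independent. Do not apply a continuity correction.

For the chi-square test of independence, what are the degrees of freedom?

degrees of freedom = 1

df = (r−1)(c−1) = (2−1)·(2−1) = 1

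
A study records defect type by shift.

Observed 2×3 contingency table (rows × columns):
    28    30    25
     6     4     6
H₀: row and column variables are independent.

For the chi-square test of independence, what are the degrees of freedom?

degrees of freedom = 2

df = (r−1)(c−1) = (2−1)·(3−1) = 2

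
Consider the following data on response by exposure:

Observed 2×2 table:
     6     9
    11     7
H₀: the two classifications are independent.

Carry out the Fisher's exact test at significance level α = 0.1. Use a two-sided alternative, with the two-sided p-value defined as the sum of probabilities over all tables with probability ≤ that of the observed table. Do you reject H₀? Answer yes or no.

Margins: r₁=15, r₂=18, c₁=17, c₂=16, n=33
p_obs = C(15,6)·C(18,11)/C(33,17); sum pmf over tables with pmf ≤ p_obs
p-value (two-sided) = 0.30283
At α=0.1: p ≥ α → fail to reject H₀

reject H₀: no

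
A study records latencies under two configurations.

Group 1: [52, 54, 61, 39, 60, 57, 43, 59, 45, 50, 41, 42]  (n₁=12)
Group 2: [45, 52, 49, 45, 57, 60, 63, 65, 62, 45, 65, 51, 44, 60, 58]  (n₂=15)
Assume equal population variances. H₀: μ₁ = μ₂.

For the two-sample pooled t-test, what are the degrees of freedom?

df = n₁ + n₂ − 2 = 12 + 15 − 2 = 25

degrees of freedom = 25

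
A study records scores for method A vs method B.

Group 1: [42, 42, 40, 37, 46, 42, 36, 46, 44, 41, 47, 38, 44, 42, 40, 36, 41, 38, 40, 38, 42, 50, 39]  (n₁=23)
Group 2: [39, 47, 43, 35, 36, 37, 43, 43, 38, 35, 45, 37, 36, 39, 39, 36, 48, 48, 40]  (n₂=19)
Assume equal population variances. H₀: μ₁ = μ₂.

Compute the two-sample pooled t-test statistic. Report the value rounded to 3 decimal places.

x̄₁=41.348, s₁=3.613, n₁=23
x̄₂=40.211, s₂=4.417, n₂=19
s_p² = [22·3.613² + 18·4.417²]/40 = 15.9594
SE = √(s_p²·(1/23+1/19)) = 1.2385
t = (41.348−40.211)/1.2385 = 0.9183
df = 40

test statistic = 0.918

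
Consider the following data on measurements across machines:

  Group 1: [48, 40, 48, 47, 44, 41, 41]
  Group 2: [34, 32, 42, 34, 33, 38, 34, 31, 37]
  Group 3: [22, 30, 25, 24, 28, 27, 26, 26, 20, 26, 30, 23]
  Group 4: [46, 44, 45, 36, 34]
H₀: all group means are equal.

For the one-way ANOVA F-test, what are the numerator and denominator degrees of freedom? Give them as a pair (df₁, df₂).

k = 4 groups, N = 33 total
df = (k−1, N−k) = (4−1, 33−4) = (3, 29)

degrees of freedom = [3, 29]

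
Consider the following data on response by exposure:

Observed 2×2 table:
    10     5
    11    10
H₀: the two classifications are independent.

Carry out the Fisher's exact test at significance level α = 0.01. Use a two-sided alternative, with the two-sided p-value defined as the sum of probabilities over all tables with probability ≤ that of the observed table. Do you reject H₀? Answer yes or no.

reject H₀: no

Margins: r₁=15, r₂=21, c₁=21, c₂=15, n=36
p_obs = C(15,10)·C(21,11)/C(36,21); sum pmf over tables with pmf ≤ p_obs
p-value (two-sided) = 0.50061
At α=0.01: p ≥ α → fail to reject H₀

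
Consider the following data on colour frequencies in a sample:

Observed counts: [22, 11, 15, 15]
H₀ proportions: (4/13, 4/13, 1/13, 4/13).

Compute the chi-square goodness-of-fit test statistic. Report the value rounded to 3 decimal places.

test statistic = 26.246

n = 63; E_i = n·p_i = [19.38, 19.38, 4.85, 19.38]
χ² = (22−19.38)²/19.38 + (11−19.38)²/19.38 + (15−4.85)²/4.85 + (15−19.38)²/19.38 = 26.2460
df = 3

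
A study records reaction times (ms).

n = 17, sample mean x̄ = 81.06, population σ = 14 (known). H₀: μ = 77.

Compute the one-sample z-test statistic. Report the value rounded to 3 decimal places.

test statistic = 1.196

SE = σ/√n = 14/√17 = 3.3955
z = (x̄−μ₀)/SE = (81.06−77)/3.3955 = 1.1957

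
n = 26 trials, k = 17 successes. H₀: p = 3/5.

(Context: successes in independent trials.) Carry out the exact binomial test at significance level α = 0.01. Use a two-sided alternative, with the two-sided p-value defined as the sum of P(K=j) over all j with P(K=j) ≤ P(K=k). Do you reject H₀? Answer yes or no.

Exact binomial: n=26, k=17, p₀=3/5=0.6000
P(X=j) = C(n,j)·p₀^j·(1−p₀)^(n−j); p = Σ P(X=j) over j with P(X=j) ≤ P(X=17)
p-value (two-sided) = 0.69050
At α=0.01: p ≥ α → fail to reject H₀

reject H₀: no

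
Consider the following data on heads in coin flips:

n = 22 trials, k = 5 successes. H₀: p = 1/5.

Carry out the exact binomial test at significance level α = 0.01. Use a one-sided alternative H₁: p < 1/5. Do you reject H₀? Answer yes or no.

Exact binomial: n=22, k=5, p₀=1/5=0.2000
P(X≤5) from Σ C(n,i)·p₀^i·(1−p₀)^(n−i)
p-value (one-sided, H₁ less) = 0.73264
At α=0.01: p ≥ α → fail to reject H₀

reject H₀: no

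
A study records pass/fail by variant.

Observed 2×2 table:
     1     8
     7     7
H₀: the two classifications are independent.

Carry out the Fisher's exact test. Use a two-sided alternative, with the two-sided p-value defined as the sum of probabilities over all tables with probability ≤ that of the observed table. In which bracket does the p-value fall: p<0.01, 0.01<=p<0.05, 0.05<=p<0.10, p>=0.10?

Margins: r₁=9, r₂=14, c₁=8, c₂=15, n=23
p_obs = C(9,1)·C(14,7)/C(23,8); sum pmf over tables with pmf ≤ p_obs
p-value (two-sided) = 0.08576
→ bracket: 0.05<=p<0.10

p-value bracket: 0.05<=p<0.10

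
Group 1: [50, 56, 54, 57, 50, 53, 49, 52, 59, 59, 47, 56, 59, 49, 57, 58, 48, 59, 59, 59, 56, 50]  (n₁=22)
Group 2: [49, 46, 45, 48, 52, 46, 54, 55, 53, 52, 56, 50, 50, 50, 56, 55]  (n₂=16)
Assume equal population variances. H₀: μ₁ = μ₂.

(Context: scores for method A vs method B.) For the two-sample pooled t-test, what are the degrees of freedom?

df = n₁ + n₂ − 2 = 22 + 16 − 2 = 36

degrees of freedom = 36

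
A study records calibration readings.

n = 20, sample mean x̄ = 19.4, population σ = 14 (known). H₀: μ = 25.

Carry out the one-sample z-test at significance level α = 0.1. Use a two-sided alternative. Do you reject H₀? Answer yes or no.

SE = σ/√n = 14/√20 = 3.1305
z = (x̄−μ₀)/SE = (19.4−25)/3.1305 = -1.7889
p-value (two-sided) = 0.07364
At α=0.1: p < α → reject H₀

reject H₀: yes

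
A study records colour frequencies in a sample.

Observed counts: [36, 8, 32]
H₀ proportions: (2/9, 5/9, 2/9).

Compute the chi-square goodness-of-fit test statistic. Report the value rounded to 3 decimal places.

n = 76; E_i = n·p_i = [16.89, 42.22, 16.89]
χ² = (36−16.89)²/16.89 + (8−42.22)²/42.22 + (32−16.89)²/16.89 = 62.8842
df = 2

test statistic = 62.884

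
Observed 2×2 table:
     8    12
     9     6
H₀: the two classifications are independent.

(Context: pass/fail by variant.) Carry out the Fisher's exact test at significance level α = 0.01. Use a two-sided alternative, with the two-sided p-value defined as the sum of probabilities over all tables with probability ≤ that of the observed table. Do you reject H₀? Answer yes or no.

Margins: r₁=20, r₂=15, c₁=17, c₂=18, n=35
p_obs = C(20,8)·C(15,9)/C(35,17); sum pmf over tables with pmf ≤ p_obs
p-value (two-sided) = 0.31453
At α=0.01: p ≥ α → fail to reject H₀

reject H₀: no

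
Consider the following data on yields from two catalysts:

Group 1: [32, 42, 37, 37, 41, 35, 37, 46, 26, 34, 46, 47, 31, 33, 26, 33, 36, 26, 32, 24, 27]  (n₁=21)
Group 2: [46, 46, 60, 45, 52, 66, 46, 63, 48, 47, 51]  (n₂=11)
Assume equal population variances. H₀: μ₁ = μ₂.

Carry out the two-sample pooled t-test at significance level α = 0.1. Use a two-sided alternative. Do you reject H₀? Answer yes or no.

x̄₁=34.667, s₁=6.902, n₁=21
x̄₂=51.818, s₂=7.613, n₂=11
s_p² = [20·6.902² + 10·7.613²]/30 = 51.0768
SE = √(s_p²·(1/21+1/11)) = 2.6600
t = (34.667−51.818)/2.6600 = -6.4480
df = 30
p-value (two-sided) = 0.00000
At α=0.1: p < α → reject H₀

reject H₀: yes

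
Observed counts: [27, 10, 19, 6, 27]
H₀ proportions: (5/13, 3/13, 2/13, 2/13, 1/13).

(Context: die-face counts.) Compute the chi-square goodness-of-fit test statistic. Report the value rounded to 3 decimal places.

n = 89; E_i = n·p_i = [34.23, 20.54, 13.69, 13.69, 6.85]
χ² = (27−34.23)²/34.23 + (10−20.54)²/20.54 + (19−13.69)²/13.69 + (6−13.69)²/13.69 + (27−6.85)²/6.85 = 72.6431
df = 4

test statistic = 72.643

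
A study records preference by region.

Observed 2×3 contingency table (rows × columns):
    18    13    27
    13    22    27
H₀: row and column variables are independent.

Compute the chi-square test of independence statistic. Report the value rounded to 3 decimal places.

Row totals [58, 62], col totals [31, 35, 54], n=120
χ² = (18−14.98)²/14.98 + (13−16.92)²/16.92 + (27−26.10)²/26.10 + (13−16.02)²/16.02 + (22−18.08)²/18.08 + (27−27.90)²/27.90 = 2.9907
df = 2

test statistic = 2.991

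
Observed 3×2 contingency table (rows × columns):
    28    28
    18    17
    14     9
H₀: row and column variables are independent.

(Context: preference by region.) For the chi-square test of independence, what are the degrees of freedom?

degrees of freedom = 2

df = (r−1)(c−1) = (3−1)·(2−1) = 2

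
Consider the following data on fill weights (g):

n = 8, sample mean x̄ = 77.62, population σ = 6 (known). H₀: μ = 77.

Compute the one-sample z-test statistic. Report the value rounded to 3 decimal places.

test statistic = 0.292

SE = σ/√n = 6/√8 = 2.1213
z = (x̄−μ₀)/SE = (77.62−77)/2.1213 = 0.2923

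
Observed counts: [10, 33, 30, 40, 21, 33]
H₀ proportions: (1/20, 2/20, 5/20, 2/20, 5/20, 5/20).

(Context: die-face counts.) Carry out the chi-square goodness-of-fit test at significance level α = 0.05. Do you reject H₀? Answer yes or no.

reject H₀: yes

n = 167; E_i = n·p_i = [8.35, 16.70, 41.75, 16.70, 41.75, 41.75]
χ² = (10−8.35)²/8.35 + (33−16.70)²/16.70 + (30−41.75)²/41.75 + (40−16.70)²/16.70 + (21−41.75)²/41.75 + (33−41.75)²/41.75 = 64.1976
df = 5
p-value (upper-tail) = 0.00000
At α=0.05: p < α → reject H₀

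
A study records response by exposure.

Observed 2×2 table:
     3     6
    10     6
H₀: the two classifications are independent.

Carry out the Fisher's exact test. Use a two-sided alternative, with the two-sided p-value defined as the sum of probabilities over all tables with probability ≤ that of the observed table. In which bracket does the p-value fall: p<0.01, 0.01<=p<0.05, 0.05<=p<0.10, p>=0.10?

p-value bracket: p>=0.10

Margins: r₁=9, r₂=16, c₁=13, c₂=12, n=25
p_obs = C(9,3)·C(16,10)/C(25,13); sum pmf over tables with pmf ≤ p_obs
p-value (two-sided) = 0.22619
→ bracket: p>=0.10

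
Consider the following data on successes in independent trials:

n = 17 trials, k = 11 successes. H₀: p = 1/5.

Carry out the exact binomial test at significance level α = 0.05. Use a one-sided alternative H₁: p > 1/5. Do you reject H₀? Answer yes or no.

reject H₀: yes

Exact binomial: n=17, k=11, p₀=1/5=0.2000
P(X≥11) from Σ C(n,i)·p₀^i·(1−p₀)^(n−i)
p-value (one-sided, H₁ greater) = 0.00008
At α=0.05: p < α → reject H₀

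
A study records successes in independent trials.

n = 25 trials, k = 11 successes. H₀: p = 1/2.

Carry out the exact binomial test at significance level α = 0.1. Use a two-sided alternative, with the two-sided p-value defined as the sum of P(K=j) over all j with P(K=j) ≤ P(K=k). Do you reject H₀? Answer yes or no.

reject H₀: no

Exact binomial: n=25, k=11, p₀=1/2=0.5000
P(X=j) = C(n,j)·p₀^j·(1−p₀)^(n−j); p = Σ P(X=j) over j with P(X=j) ≤ P(X=11)
p-value (two-sided) = 0.69004
At α=0.1: p ≥ α → fail to reject H₀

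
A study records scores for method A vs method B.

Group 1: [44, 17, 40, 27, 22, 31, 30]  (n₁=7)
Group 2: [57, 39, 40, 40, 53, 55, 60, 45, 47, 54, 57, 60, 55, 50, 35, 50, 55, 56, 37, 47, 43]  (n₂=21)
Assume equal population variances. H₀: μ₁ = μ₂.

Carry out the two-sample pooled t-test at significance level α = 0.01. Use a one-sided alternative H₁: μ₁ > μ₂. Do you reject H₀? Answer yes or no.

reject H₀: no

x̄₁=30.143, s₁=9.477, n₁=7
x̄₂=49.286, s₂=7.843, n₂=21
s_p² = [6·9.477² + 20·7.843²]/26 = 68.0440
SE = √(s_p²·(1/7+1/21)) = 3.6001
t = (30.143−49.286)/3.6001 = -5.3173
df = 26
p-value (one-sided, H₁ greater) = 0.99999
At α=0.01: p ≥ α → fail to reject H₀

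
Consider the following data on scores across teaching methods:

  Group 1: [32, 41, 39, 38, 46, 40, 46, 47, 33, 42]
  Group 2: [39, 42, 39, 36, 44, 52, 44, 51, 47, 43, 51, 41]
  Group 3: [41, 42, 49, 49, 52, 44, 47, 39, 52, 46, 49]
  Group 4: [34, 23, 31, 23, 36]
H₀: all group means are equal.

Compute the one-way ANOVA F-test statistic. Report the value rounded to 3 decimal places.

test statistic = 13.861

Group means [40.40, 44.08, 46.36, 29.40], grand mean 41.842
SSB = Σnᵢ(x̄ᵢ−x̄)² = 1079.991; SSW = ΣΣ(x−x̄ᵢ)² = 883.062
MSB = 1079.991/3 = 359.9968; MSW = 883.062/34 = 25.9724
F = MSB/MSW = 13.8607
df = (3, 34)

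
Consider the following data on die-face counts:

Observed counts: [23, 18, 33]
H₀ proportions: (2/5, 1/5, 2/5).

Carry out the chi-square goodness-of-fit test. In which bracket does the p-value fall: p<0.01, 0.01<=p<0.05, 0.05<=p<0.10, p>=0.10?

p-value bracket: p>=0.10

n = 74; E_i = n·p_i = [29.60, 14.80, 29.60]
χ² = (23−29.60)²/29.60 + (18−14.80)²/14.80 + (33−29.60)²/29.60 = 2.5541
df = 2
p-value (upper-tail) = 0.27887
→ bracket: p>=0.10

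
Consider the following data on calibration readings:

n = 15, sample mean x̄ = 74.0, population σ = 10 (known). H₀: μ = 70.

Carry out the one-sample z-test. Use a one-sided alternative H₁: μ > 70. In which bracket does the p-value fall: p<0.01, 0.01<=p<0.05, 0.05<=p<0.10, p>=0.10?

SE = σ/√n = 10/√15 = 2.5820
z = (x̄−μ₀)/SE = (74.0−70)/2.5820 = 1.5492
p-value (one-sided, H₁ greater) = 0.06067
→ bracket: 0.05<=p<0.10

p-value bracket: 0.05<=p<0.10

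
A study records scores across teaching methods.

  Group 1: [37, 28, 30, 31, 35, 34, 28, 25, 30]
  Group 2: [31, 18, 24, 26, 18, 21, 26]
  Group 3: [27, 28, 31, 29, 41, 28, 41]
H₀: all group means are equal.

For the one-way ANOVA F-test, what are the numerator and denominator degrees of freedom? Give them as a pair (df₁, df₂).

k = 3 groups, N = 23 total
df = (k−1, N−k) = (3−1, 23−3) = (2, 20)

degrees of freedom = [2, 20]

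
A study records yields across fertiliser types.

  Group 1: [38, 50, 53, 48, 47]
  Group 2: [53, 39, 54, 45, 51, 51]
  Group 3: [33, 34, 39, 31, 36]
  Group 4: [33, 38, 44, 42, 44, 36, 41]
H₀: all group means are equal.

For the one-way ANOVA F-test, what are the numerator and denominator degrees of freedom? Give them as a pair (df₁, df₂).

degrees of freedom = [3, 19]

k = 4 groups, N = 23 total
df = (k−1, N−k) = (4−1, 23−4) = (3, 19)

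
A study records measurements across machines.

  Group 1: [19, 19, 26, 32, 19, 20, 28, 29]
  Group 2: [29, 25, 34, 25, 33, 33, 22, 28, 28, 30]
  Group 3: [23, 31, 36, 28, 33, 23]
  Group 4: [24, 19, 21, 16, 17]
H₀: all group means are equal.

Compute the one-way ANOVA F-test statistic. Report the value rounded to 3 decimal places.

Group means [24.00, 28.70, 29.00, 19.40], grand mean 25.862
SSB = Σnᵢ(x̄ᵢ−x̄)² = 376.148; SSW = ΣΣ(x−x̄ᵢ)² = 523.300
MSB = 376.148/3 = 125.3828; MSW = 523.300/25 = 20.9320
F = MSB/MSW = 5.9900
df = (3, 25)

test statistic = 5.990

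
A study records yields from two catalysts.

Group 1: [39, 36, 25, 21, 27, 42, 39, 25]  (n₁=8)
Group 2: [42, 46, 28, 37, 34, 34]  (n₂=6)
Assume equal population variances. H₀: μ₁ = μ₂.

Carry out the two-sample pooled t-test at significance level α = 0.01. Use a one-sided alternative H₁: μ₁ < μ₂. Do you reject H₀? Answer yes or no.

x̄₁=31.750, s₁=8.084, n₁=8
x̄₂=36.833, s₂=6.401, n₂=6
s_p² = [7·8.084² + 5·6.401²]/12 = 55.1944
SE = √(s_p²·(1/8+1/6)) = 4.0123
t = (31.750−36.833)/4.0123 = -1.2669
df = 12
p-value (one-sided, H₁ less) = 0.11461
At α=0.01: p ≥ α → fail to reject H₀

reject H₀: no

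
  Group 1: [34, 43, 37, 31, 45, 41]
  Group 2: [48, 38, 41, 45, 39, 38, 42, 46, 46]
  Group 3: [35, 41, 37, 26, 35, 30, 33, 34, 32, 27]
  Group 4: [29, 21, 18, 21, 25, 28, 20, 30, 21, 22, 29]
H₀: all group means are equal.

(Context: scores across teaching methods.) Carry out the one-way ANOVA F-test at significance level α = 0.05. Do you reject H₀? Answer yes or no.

reject H₀: yes

Group means [38.50, 42.56, 33.00, 24.00], grand mean 33.556
SSB = Σnᵢ(x̄ᵢ−x̄)² = 1883.167; SSW = ΣΣ(x−x̄ᵢ)² = 633.722
MSB = 1883.167/3 = 627.7222; MSW = 633.722/32 = 19.8038
F = MSB/MSW = 31.6970
df = (3, 32)
p-value (upper-tail) = 0.00000
At α=0.05: p < α → reject H₀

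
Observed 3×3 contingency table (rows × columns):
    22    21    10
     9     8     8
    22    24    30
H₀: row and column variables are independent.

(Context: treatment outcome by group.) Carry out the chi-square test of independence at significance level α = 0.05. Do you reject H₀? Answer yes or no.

Row totals [53, 25, 76], col totals [53, 53, 48], n=154
χ² = (22−18.24)²/18.24 + (21−18.24)²/18.24 + (10−16.52)²/16.52 + (9−8.60)²/8.60 + (8−8.60)²/8.60 + (8−7.79)²/7.79 + (22−26.16)²/26.16 + (24−26.16)²/26.16 + (30−23.69)²/23.69 = 6.3514
df = 4
p-value (upper-tail) = 0.17440
At α=0.05: p ≥ α → fail to reject H₀

reject H₀: no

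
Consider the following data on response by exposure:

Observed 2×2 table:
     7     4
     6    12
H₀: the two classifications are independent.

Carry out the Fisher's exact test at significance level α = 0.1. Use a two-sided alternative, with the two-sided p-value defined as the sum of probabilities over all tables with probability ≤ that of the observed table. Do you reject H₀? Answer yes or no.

reject H₀: no

Margins: r₁=11, r₂=18, c₁=13, c₂=16, n=29
p_obs = C(11,7)·C(18,6)/C(29,13); sum pmf over tables with pmf ≤ p_obs
p-value (two-sided) = 0.14264
At α=0.1: p ≥ α → fail to reject H₀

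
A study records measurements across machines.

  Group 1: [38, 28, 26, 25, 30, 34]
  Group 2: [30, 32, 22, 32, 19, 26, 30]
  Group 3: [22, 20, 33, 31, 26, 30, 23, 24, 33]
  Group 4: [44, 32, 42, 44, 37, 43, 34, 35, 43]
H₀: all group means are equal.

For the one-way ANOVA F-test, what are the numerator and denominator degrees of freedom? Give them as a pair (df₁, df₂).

k = 4 groups, N = 31 total
df = (k−1, N−k) = (4−1, 31−4) = (3, 27)

degrees of freedom = [3, 27]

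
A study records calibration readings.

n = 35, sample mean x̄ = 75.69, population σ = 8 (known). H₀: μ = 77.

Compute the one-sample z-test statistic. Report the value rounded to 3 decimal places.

test statistic = -0.969

SE = σ/√n = 8/√35 = 1.3522
z = (x̄−μ₀)/SE = (75.69−77)/1.3522 = -0.9688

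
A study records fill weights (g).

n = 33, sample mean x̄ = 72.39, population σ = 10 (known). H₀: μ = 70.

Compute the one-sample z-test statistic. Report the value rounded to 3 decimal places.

SE = σ/√n = 10/√33 = 1.7408
z = (x̄−μ₀)/SE = (72.39−70)/1.7408 = 1.3730

test statistic = 1.373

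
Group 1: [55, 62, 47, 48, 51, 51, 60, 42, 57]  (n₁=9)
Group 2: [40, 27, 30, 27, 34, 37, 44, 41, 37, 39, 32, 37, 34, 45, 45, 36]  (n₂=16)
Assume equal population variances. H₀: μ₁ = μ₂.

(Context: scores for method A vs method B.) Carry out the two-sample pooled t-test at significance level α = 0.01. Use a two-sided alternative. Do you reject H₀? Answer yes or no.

reject H₀: yes

x̄₁=52.556, s₁=6.502, n₁=9
x̄₂=36.562, s₂=5.750, n₂=16
s_p² = [8·6.502² + 15·5.750²]/23 = 36.2678
SE = √(s_p²·(1/9+1/16)) = 2.5093
t = (52.556−36.562)/2.5093 = 6.3736
df = 23
p-value (two-sided) = 0.00000
At α=0.01: p < α → reject H₀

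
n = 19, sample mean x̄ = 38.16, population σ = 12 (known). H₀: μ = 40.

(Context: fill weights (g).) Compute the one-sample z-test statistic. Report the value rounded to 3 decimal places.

SE = σ/√n = 12/√19 = 2.7530
z = (x̄−μ₀)/SE = (38.16−40)/2.7530 = -0.6684

test statistic = -0.668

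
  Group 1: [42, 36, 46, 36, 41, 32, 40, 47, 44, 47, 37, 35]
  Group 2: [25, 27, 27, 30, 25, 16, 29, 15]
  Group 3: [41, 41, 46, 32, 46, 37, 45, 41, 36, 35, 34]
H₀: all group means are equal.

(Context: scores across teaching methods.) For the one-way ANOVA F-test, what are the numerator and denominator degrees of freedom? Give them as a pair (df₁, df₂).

k = 3 groups, N = 31 total
df = (k−1, N−k) = (3−1, 31−3) = (2, 28)

degrees of freedom = [2, 28]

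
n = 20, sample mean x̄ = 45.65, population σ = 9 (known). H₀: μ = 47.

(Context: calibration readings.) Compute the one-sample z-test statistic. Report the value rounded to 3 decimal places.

test statistic = -0.671

SE = σ/√n = 9/√20 = 2.0125
z = (x̄−μ₀)/SE = (45.65−47)/2.0125 = -0.6708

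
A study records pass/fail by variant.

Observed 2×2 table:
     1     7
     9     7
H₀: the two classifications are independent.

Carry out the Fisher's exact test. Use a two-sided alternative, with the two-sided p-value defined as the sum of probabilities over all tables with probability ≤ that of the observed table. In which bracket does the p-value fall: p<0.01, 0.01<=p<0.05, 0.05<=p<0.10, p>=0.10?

Margins: r₁=8, r₂=16, c₁=10, c₂=14, n=24
p_obs = C(8,1)·C(16,9)/C(24,10); sum pmf over tables with pmf ≤ p_obs
p-value (two-sided) = 0.07908
→ bracket: 0.05<=p<0.10

p-value bracket: 0.05<=p<0.10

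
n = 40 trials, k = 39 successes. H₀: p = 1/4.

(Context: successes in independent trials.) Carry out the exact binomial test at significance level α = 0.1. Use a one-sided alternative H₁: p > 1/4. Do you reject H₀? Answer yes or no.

Exact binomial: n=40, k=39, p₀=1/4=0.2500
P(X≥39) from Σ C(n,i)·p₀^i·(1−p₀)^(n−i)
p-value (one-sided, H₁ greater) = 0.00000
At α=0.1: p < α → reject H₀

reject H₀: yes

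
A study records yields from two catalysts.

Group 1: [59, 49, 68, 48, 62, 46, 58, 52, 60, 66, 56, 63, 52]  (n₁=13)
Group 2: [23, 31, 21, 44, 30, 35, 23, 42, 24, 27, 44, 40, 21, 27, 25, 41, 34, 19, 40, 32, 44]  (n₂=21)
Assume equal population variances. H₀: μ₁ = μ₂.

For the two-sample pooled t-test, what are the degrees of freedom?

degrees of freedom = 32

df = n₁ + n₂ − 2 = 13 + 21 − 2 = 32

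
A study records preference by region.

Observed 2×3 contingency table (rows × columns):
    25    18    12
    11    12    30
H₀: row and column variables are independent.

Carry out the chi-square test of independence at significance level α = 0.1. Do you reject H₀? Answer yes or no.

Row totals [55, 53], col totals [36, 30, 42], n=108
χ² = (25−18.33)²/18.33 + (18−15.28)²/15.28 + (12−21.39)²/21.39 + (11−17.67)²/17.67 + (12−14.72)²/14.72 + (30−20.61)²/20.61 = 14.3266
df = 2
p-value (upper-tail) = 0.00077
At α=0.1: p < α → reject H₀

reject H₀: yes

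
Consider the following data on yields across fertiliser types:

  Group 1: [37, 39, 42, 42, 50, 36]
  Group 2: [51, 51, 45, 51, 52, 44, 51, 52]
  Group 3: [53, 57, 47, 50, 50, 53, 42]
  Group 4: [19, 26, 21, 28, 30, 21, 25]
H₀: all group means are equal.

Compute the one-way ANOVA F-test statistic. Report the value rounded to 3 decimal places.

Group means [41.00, 49.62, 50.29, 24.29], grand mean 41.607
SSB = Σnᵢ(x̄ᵢ−x̄)² = 3143.946; SSW = ΣΣ(x−x̄ᵢ)² = 438.732
MSB = 3143.946/3 = 1047.9821; MSW = 438.732/24 = 18.2805
F = MSB/MSW = 57.3279
df = (3, 24)

test statistic = 57.328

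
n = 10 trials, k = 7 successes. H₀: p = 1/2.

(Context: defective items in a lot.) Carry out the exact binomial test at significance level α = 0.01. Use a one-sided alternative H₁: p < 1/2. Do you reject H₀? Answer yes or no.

Exact binomial: n=10, k=7, p₀=1/2=0.5000
P(X≤7) from Σ C(n,i)·p₀^i·(1−p₀)^(n−i)
p-value (one-sided, H₁ less) = 0.94531
At α=0.01: p ≥ α → fail to reject H₀

reject H₀: no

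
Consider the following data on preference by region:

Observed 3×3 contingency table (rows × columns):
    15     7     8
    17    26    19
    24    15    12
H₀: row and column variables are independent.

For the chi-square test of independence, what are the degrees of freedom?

degrees of freedom = 4

df = (r−1)(c−1) = (3−1)·(3−1) = 4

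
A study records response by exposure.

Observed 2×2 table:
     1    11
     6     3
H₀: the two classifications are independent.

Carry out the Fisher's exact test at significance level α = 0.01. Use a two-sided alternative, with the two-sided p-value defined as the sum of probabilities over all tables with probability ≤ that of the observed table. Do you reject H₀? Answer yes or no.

reject H₀: no

Margins: r₁=12, r₂=9, c₁=7, c₂=14, n=21
p_obs = C(12,1)·C(9,6)/C(21,7); sum pmf over tables with pmf ≤ p_obs
p-value (two-sided) = 0.01579
At α=0.01: p ≥ α → fail to reject H₀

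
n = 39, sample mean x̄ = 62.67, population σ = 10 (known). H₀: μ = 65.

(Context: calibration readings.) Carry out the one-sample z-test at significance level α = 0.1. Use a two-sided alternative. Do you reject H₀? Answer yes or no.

reject H₀: no

SE = σ/√n = 10/√39 = 1.6013
z = (x̄−μ₀)/SE = (62.67−65)/1.6013 = -1.4551
p-value (two-sided) = 0.14565
At α=0.1: p ≥ α → fail to reject H₀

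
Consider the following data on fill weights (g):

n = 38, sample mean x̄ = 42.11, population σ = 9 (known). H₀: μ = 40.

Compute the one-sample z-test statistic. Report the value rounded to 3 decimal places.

SE = σ/√n = 9/√38 = 1.4600
z = (x̄−μ₀)/SE = (42.11−40)/1.4600 = 1.4452

test statistic = 1.445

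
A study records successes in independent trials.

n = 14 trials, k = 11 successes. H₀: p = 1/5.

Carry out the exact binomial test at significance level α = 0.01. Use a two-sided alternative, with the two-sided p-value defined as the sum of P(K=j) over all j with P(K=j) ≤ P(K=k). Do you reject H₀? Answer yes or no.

Exact binomial: n=14, k=11, p₀=1/5=0.2000
P(X=j) = C(n,j)·p₀^j·(1−p₀)^(n−j); p = Σ P(X=j) over j with P(X=j) ≤ P(X=11)
p-value (two-sided) = 0.00000
At α=0.01: p < α → reject H₀

reject H₀: yes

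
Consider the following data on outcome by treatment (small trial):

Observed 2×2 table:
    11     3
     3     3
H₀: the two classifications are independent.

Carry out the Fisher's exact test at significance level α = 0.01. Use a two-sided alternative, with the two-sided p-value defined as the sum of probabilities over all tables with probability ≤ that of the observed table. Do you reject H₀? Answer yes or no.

Margins: r₁=14, r₂=6, c₁=14, c₂=6, n=20
p_obs = C(14,11)·C(6,3)/C(20,14); sum pmf over tables with pmf ≤ p_obs
p-value (two-sided) = 0.30271
At α=0.01: p ≥ α → fail to reject H₀

reject H₀: no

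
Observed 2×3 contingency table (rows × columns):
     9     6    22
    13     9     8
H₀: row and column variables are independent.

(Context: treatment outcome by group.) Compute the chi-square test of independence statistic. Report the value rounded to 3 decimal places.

Row totals [37, 30], col totals [22, 15, 30], n=67
χ² = (9−12.15)²/12.15 + (6−8.28)²/8.28 + (22−16.57)²/16.57 + (13−9.85)²/9.85 + (9−6.72)²/6.72 + (8−13.43)²/13.43 = 7.2079
df = 2

test statistic = 7.208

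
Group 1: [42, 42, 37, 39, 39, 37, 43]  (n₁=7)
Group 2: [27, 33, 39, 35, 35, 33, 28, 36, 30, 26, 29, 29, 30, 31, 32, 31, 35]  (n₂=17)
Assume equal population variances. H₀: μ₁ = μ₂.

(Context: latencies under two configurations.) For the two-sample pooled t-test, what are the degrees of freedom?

degrees of freedom = 22

df = n₁ + n₂ − 2 = 7 + 17 − 2 = 22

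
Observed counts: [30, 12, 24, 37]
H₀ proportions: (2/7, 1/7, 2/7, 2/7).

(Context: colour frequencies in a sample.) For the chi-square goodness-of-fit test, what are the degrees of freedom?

degrees of freedom = 3

df = k − 1 = 4 − 1 = 3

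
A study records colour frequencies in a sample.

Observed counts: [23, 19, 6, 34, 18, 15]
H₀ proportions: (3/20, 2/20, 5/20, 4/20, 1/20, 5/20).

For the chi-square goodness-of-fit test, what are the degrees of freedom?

df = k − 1 = 6 − 1 = 5

degrees of freedom = 5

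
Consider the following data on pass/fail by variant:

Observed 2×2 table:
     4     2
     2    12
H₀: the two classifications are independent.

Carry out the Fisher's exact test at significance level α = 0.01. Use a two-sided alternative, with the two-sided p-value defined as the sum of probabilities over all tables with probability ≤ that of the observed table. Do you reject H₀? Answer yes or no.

reject H₀: no

Margins: r₁=6, r₂=14, c₁=6, c₂=14, n=20
p_obs = C(6,4)·C(14,2)/C(20,6); sum pmf over tables with pmf ≤ p_obs
p-value (two-sided) = 0.03741
At α=0.01: p ≥ α → fail to reject H₀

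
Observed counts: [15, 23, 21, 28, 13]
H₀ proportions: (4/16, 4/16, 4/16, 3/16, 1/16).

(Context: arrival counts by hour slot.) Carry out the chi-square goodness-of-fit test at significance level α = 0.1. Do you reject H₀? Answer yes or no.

n = 100; E_i = n·p_i = [25.00, 25.00, 25.00, 18.75, 6.25]
χ² = (15−25.00)²/25.00 + (23−25.00)²/25.00 + (21−25.00)²/25.00 + (28−18.75)²/18.75 + (13−6.25)²/6.25 = 16.6533
df = 4
p-value (upper-tail) = 0.00226
At α=0.1: p < α → reject H₀

reject H₀: yes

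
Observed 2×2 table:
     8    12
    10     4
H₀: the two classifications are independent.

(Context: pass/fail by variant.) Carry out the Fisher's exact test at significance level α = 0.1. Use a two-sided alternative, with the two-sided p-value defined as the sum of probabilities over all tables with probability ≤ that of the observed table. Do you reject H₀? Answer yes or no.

reject H₀: yes

Margins: r₁=20, r₂=14, c₁=18, c₂=16, n=34
p_obs = C(20,8)·C(14,10)/C(34,18); sum pmf over tables with pmf ≤ p_obs
p-value (two-sided) = 0.09209
At α=0.1: p < α → reject H₀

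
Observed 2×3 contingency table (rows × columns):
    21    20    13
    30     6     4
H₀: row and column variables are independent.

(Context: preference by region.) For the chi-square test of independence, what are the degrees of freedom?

df = (r−1)(c−1) = (2−1)·(3−1) = 2

degrees of freedom = 2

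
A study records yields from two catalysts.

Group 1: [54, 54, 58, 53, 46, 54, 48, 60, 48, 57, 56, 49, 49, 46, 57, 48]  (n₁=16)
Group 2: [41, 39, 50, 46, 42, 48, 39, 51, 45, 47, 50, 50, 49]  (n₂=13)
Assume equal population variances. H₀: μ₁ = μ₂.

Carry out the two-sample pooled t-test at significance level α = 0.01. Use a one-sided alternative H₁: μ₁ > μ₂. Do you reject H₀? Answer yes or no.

reject H₀: yes

x̄₁=52.312, s₁=4.586, n₁=16
x̄₂=45.923, s₂=4.349, n₂=13
s_p² = [15·4.586² + 12·4.349²]/27 = 20.0874
SE = √(s_p²·(1/16+1/13)) = 1.6735
t = (52.312−45.923)/1.6735 = 3.8180
df = 27
p-value (one-sided, H₁ greater) = 0.00036
At α=0.01: p < α → reject H₀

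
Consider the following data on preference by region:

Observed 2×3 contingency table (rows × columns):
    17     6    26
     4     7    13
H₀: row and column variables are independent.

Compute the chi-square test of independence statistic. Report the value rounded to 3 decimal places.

Row totals [49, 24], col totals [21, 13, 39], n=73
χ² = (17−14.10)²/14.10 + (6−8.73)²/8.73 + (26−26.18)²/26.18 + (4−6.90)²/6.90 + (7−4.27)²/4.27 + (13−12.82)²/12.82 = 4.4139
df = 2

test statistic = 4.414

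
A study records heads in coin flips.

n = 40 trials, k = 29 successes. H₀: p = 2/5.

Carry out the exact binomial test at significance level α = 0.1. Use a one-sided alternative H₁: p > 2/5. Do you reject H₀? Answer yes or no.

reject H₀: yes

Exact binomial: n=40, k=29, p₀=2/5=0.4000
P(X≥29) from Σ C(n,i)·p₀^i·(1−p₀)^(n−i)
p-value (one-sided, H₁ greater) = 0.00003
At α=0.1: p < α → reject H₀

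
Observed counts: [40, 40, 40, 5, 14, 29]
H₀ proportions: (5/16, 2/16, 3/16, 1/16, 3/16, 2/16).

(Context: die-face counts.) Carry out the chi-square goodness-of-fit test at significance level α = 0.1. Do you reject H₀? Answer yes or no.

reject H₀: yes

n = 168; E_i = n·p_i = [52.50, 21.00, 31.50, 10.50, 31.50, 21.00]
χ² = (40−52.50)²/52.50 + (40−21.00)²/21.00 + (40−31.50)²/31.50 + (5−10.50)²/10.50 + (14−31.50)²/31.50 + (29−21.00)²/21.00 = 38.1111
df = 5
p-value (upper-tail) = 0.00000
At α=0.1: p < α → reject H₀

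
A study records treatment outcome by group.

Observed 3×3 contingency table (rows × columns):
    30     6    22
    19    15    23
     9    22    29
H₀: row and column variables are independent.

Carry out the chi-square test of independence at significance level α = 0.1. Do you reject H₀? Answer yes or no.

Row totals [58, 57, 60], col totals [58, 43, 74], n=175
χ² = (30−19.22)²/19.22 + (6−14.25)²/14.25 + (22−24.53)²/24.53 + (19−18.89)²/18.89 + (15−14.01)²/14.01 + (23−24.10)²/24.10 + (9−19.89)²/19.89 + (22−14.74)²/14.74 + (29−25.37)²/25.37 = 21.2516
df = 4
p-value (upper-tail) = 0.00028
At α=0.1: p < α → reject H₀

reject H₀: yes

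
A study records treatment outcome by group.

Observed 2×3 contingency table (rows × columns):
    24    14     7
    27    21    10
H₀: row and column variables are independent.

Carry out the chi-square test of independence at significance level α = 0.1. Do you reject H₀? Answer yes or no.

reject H₀: no

Row totals [45, 58], col totals [51, 35, 17], n=103
χ² = (24−22.28)²/22.28 + (14−15.29)²/15.29 + (7−7.43)²/7.43 + (27−28.72)²/28.72 + (21−19.71)²/19.71 + (10−9.57)²/9.57 = 0.4726
df = 2
p-value (upper-tail) = 0.78953
At α=0.1: p ≥ α → fail to reject H₀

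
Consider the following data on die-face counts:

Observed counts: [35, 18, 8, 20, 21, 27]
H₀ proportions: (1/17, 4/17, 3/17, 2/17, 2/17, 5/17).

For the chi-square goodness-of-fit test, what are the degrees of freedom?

degrees of freedom = 5

df = k − 1 = 6 − 1 = 5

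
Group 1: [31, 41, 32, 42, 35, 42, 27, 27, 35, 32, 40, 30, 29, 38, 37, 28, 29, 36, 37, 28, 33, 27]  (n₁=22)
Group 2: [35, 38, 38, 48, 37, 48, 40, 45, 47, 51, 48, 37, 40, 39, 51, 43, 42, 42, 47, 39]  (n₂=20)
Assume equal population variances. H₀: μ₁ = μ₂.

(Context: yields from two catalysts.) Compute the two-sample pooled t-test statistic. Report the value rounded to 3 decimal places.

x̄₁=33.455, s₁=5.115, n₁=22
x̄₂=42.750, s₂=5.004, n₂=20
s_p² = [21·5.115² + 19·5.004²]/40 = 25.6301
SE = √(s_p²·(1/22+1/20)) = 1.5641
t = (33.455−42.750)/1.5641 = -5.9429
df = 40

test statistic = -5.943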